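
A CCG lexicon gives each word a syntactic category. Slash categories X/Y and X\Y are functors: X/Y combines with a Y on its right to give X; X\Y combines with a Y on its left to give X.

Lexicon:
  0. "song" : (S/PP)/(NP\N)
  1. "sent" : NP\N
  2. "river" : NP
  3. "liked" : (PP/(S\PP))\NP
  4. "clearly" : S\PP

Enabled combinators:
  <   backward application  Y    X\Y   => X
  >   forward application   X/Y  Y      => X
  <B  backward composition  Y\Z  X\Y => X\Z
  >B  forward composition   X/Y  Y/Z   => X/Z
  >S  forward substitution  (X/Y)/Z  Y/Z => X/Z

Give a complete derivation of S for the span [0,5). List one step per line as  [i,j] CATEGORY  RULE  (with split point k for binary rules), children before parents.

[0,1] (S/PP)/(NP\N)  lex  "song"
[1,2] NP\N  lex  "sent"
[0,2] S/PP  >  k=1
[2,3] NP  lex  "river"
[3,4] (PP/(S\PP))\NP  lex  "liked"
[2,4] PP/(S\PP)  <  k=3
[4,5] S\PP  lex  "clearly"
[2,5] PP  >  k=4
[0,5] S  >  k=2

[0,5] S   >
  [0,2] S/PP   >
    [0,1] "song" : (S/PP)/(NP\N)
    [1,2] "sent" : NP\N
  [2,5] PP   >
    [2,4] PP/(S\PP)   <
      [2,3] "river" : NP
      [3,4] "liked" : (PP/(S\PP))\NP
    [4,5] "clearly" : S\PP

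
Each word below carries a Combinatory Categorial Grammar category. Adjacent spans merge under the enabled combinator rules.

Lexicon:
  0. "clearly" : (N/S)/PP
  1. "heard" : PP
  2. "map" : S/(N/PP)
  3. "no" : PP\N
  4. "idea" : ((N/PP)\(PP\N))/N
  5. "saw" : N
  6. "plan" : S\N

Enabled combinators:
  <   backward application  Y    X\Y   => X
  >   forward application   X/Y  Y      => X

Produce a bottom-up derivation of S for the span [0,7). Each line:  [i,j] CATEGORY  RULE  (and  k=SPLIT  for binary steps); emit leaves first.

[0,7] S   <
  [0,6] N   >
    [0,2] N/S   >
      [0,1] "clearly" : (N/S)/PP
      [1,2] "heard" : PP
    [2,6] S   >
      [2,3] "map" : S/(N/PP)
      [3,6] N/PP   <
        [3,4] "no" : PP\N
        [4,6] (N/PP)\(PP\N)   >
          [4,5] "idea" : ((N/PP)\(PP\N))/N
          [5,6] "saw" : N
  [6,7] "plan" : S\N

[0,1] (N/S)/PP  lex  "clearly"
[1,2] PP  lex  "heard"
[0,2] N/S  >  k=1
[2,3] S/(N/PP)  lex  "map"
[3,4] PP\N  lex  "no"
[4,5] ((N/PP)\(PP\N))/N  lex  "idea"
[5,6] N  lex  "saw"
[4,6] (N/PP)\(PP\N)  >  k=5
[3,6] N/PP  <  k=4
[2,6] S  >  k=3
[0,6] N  >  k=2
[6,7] S\N  lex  "plan"
[0,7] S  <  k=6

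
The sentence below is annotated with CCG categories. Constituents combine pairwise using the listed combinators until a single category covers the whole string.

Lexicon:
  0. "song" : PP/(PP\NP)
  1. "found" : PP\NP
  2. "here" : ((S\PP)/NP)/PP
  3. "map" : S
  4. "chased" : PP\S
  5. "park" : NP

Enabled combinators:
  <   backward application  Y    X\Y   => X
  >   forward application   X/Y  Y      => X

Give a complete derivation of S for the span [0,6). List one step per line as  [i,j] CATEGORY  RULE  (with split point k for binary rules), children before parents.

[0,1] PP/(PP\NP)  lex  "song"
[1,2] PP\NP  lex  "found"
[0,2] PP  >  k=1
[2,3] ((S\PP)/NP)/PP  lex  "here"
[3,4] S  lex  "map"
[4,5] PP\S  lex  "chased"
[3,5] PP  <  k=4
[2,5] (S\PP)/NP  >  k=3
[5,6] NP  lex  "park"
[2,6] S\PP  >  k=5
[0,6] S  <  k=2

[0,6] S   <
  [0,2] PP   >
    [0,1] "song" : PP/(PP\NP)
    [1,2] "found" : PP\NP
  [2,6] S\PP   >
    [2,5] (S\PP)/NP   >
      [2,3] "here" : ((S\PP)/NP)/PP
      [3,5] PP   <
        [3,4] "map" : S
        [4,5] "chased" : PP\S
    [5,6] "park" : NP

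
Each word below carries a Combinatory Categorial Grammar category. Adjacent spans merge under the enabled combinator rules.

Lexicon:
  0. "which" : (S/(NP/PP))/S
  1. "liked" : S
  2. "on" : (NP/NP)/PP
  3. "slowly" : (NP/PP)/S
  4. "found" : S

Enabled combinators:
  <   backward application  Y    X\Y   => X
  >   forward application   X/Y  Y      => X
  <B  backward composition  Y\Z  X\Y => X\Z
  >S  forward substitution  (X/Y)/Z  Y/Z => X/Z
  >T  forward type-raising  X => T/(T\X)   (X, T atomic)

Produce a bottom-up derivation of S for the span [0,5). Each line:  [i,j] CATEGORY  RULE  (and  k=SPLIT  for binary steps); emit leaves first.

[0,1] (S/(NP/PP))/S  lex  "which"
[1,2] S  lex  "liked"
[0,2] S/(NP/PP)  >  k=1
[2,3] (NP/NP)/PP  lex  "on"
[3,4] (NP/PP)/S  lex  "slowly"
[4,5] S  lex  "found"
[3,5] NP/PP  >  k=4
[2,5] NP/PP  >S  k=3
[0,5] S  >  k=2

[0,5] S   >
  [0,2] S/(NP/PP)   >
    [0,1] "which" : (S/(NP/PP))/S
    [1,2] "liked" : S
  [2,5] NP/PP   >S
    [2,3] "on" : (NP/NP)/PP
    [3,5] NP/PP   >
      [3,4] "slowly" : (NP/PP)/S
      [4,5] "found" : S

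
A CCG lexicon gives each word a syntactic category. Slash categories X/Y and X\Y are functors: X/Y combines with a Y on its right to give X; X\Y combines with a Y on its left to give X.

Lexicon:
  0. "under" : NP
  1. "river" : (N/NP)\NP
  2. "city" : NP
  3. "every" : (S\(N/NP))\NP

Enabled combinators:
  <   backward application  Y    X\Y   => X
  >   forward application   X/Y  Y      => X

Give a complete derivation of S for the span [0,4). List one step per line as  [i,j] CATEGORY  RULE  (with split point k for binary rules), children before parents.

[0,4] S   <
  [0,2] N/NP   <
    [0,1] "under" : NP
    [1,2] "river" : (N/NP)\NP
  [2,4] S\(N/NP)   <
    [2,3] "city" : NP
    [3,4] "every" : (S\(N/NP))\NP

[0,1] NP  lex  "under"
[1,2] (N/NP)\NP  lex  "river"
[0,2] N/NP  <  k=1
[2,3] NP  lex  "city"
[3,4] (S\(N/NP))\NP  lex  "every"
[2,4] S\(N/NP)  <  k=3
[0,4] S  <  k=2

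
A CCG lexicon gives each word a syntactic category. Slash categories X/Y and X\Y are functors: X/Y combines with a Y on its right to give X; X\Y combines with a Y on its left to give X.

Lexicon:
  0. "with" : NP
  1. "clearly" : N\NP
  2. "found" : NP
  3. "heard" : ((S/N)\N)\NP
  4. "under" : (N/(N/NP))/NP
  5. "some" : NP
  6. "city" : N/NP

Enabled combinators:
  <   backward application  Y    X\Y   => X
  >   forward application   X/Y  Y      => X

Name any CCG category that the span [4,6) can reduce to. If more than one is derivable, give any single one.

[0,7] S   >
  [0,4] S/N   <
    [0,2] N   <
      [0,1] "with" : NP
      [1,2] "clearly" : N\NP
    [2,4] (S/N)\N   <
      [2,3] "found" : NP
      [3,4] "heard" : ((S/N)\N)\NP
  [4,7] N   >
    [4,6] N/(N/NP)   >
      [4,5] "under" : (N/(N/NP))/NP
      [5,6] "some" : NP
    [6,7] "city" : N/NP

N/(N/NP)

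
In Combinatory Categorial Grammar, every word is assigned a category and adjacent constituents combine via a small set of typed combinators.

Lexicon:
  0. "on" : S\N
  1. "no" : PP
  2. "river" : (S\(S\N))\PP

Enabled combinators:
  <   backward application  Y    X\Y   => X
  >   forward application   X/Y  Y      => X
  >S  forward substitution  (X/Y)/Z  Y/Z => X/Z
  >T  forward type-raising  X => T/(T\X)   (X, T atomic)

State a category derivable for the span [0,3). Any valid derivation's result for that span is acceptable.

S

[0,3] S   <
  [0,1] "on" : S\N
  [1,3] S\(S\N)   <
    [1,2] "no" : PP
    [2,3] "river" : (S\(S\N))\PP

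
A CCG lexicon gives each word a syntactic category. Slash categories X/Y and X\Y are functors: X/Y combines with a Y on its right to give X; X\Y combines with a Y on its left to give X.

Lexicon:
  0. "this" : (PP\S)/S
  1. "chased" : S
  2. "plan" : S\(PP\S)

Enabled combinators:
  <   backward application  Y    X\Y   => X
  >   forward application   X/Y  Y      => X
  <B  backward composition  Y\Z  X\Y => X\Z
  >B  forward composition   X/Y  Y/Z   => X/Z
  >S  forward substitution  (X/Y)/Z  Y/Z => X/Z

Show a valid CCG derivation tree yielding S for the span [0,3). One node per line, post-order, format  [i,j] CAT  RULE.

[0,1] (PP\S)/S  lex  "this"
[1,2] S  lex  "chased"
[0,2] PP\S  >  k=1
[2,3] S\(PP\S)  lex  "plan"
[0,3] S  <  k=2

[0,3] S   <
  [0,2] PP\S   >
    [0,1] "this" : (PP\S)/S
    [1,2] "chased" : S
  [2,3] "plan" : S\(PP\S)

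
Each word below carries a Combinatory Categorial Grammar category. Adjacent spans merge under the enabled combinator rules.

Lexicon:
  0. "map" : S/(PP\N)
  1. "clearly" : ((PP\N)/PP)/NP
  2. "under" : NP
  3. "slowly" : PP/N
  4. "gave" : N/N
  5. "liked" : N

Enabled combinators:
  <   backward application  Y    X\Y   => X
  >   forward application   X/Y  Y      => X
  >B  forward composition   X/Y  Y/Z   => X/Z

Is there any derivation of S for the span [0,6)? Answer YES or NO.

YES

[0,6] S   >
  [0,1] "map" : S/(PP\N)
  [1,6] PP\N   >
    [1,3] (PP\N)/PP   >
      [1,2] "clearly" : ((PP\N)/PP)/NP
      [2,3] "under" : NP
    [3,6] PP   >
      [3,5] PP/N   >B
        [3,4] "slowly" : PP/N
        [4,5] "gave" : N/N
      [5,6] "liked" : N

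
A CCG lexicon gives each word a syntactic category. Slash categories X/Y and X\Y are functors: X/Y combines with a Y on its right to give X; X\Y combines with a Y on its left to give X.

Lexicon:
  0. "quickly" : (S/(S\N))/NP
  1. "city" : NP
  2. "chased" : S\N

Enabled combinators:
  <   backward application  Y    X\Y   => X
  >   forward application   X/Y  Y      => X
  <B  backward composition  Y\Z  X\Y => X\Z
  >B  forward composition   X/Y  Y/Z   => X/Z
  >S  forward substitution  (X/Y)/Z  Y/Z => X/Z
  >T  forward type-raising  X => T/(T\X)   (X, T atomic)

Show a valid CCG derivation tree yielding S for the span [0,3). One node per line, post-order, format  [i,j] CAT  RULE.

[0,1] (S/(S\N))/NP  lex  "quickly"
[1,2] NP  lex  "city"
[0,2] S/(S\N)  >  k=1
[2,3] S\N  lex  "chased"
[0,3] S  >  k=2

[0,3] S   >
  [0,2] S/(S\N)   >
    [0,1] "quickly" : (S/(S\N))/NP
    [1,2] "city" : NP
  [2,3] "chased" : S\N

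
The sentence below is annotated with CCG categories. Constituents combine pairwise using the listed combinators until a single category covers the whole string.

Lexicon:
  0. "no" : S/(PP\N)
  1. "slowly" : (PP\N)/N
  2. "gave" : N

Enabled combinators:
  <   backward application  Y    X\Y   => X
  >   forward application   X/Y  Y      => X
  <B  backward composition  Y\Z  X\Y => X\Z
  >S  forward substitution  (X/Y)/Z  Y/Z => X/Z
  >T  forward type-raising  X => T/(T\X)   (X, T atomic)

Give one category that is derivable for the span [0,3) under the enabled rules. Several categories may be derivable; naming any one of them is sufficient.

[0,3] S   >
  [0,1] "no" : S/(PP\N)
  [1,3] PP\N   >
    [1,2] "slowly" : (PP\N)/N
    [2,3] "gave" : N

S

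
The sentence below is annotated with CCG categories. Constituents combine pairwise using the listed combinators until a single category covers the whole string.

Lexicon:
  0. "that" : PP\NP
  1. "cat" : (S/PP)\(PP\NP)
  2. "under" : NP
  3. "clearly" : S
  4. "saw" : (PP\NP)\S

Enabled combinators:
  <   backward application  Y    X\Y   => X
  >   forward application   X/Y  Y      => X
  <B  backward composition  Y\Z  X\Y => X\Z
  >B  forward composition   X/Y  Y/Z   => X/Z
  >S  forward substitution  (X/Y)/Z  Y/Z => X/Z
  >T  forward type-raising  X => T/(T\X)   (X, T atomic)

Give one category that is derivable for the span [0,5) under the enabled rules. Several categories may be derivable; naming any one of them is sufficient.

S

[0,5] S   >
  [0,2] S/PP   <
    [0,1] "that" : PP\NP
    [1,2] "cat" : (S/PP)\(PP\NP)
  [2,5] PP   >
    [2,3] PP/(PP\NP)   >T
      [2,3] "under" : NP
    [3,5] PP\NP   <
      [3,4] "clearly" : S
      [4,5] "saw" : (PP\NP)\S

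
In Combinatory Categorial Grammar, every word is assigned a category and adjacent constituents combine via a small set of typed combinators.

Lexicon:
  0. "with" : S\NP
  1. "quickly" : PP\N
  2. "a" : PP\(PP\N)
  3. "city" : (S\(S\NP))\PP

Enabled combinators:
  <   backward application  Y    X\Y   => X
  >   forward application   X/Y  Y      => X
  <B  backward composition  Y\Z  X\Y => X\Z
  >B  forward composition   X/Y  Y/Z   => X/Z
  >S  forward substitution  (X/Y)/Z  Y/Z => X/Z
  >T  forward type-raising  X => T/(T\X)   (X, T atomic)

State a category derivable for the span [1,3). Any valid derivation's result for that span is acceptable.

PP

[0,4] S   <
  [0,1] "with" : S\NP
  [1,4] S\(S\NP)   <
    [1,3] PP   <
      [1,2] "quickly" : PP\N
      [2,3] "a" : PP\(PP\N)
    [3,4] "city" : (S\(S\NP))\PP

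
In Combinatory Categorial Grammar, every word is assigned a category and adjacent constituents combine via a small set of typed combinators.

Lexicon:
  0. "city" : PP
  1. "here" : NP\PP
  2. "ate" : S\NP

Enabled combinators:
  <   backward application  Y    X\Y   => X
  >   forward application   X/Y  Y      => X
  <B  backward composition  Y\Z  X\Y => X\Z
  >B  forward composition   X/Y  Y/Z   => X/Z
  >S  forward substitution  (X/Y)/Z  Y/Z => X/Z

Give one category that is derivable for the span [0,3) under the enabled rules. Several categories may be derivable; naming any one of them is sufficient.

[0,3] S   <
  [0,2] NP   <
    [0,1] "city" : PP
    [1,2] "here" : NP\PP
  [2,3] "ate" : S\NP

S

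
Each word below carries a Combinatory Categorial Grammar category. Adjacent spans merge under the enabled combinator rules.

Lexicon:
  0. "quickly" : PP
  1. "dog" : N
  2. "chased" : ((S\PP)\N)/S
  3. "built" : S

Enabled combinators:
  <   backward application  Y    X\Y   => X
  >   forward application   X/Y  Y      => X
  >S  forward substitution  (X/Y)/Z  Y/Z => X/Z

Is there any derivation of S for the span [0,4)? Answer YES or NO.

YES

[0,4] S   <
  [0,1] "quickly" : PP
  [1,4] S\PP   <
    [1,2] "dog" : N
    [2,4] (S\PP)\N   >
      [2,3] "chased" : ((S\PP)\N)/S
      [3,4] "built" : S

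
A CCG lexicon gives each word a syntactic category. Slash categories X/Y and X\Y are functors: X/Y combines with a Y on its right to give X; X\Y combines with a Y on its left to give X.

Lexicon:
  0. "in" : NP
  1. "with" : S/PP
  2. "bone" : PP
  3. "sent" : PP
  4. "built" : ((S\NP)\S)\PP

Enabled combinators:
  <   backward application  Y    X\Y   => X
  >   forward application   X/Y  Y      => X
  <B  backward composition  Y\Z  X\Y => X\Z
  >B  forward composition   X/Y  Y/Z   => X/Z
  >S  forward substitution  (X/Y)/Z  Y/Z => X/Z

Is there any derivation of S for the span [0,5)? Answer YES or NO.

YES

[0,5] S   <
  [0,1] "in" : NP
  [1,5] S\NP   <
    [1,3] S   >
      [1,2] "with" : S/PP
      [2,3] "bone" : PP
    [3,5] (S\NP)\S   <
      [3,4] "sent" : PP
      [4,5] "built" : ((S\NP)\S)\PP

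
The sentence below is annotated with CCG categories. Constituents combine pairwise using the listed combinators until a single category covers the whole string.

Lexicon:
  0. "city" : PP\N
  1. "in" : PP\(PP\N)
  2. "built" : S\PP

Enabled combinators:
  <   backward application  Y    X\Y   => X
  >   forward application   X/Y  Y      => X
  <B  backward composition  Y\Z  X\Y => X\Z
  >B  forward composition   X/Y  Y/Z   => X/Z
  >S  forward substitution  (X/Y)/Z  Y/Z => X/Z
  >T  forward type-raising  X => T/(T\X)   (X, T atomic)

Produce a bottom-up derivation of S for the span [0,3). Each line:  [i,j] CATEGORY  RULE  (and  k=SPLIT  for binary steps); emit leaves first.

[0,1] PP\N  lex  "city"
[1,2] PP\(PP\N)  lex  "in"
[0,2] PP  <  k=1
[2,3] S\PP  lex  "built"
[0,3] S  <  k=2

[0,3] S   <
  [0,2] PP   <
    [0,1] "city" : PP\N
    [1,2] "in" : PP\(PP\N)
  [2,3] "built" : S\PP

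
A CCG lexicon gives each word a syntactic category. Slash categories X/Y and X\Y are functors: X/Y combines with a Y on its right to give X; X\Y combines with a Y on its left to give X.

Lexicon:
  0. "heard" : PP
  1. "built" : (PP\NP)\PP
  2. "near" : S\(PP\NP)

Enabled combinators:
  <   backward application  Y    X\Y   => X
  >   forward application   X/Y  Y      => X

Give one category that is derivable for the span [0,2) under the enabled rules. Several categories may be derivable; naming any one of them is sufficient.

[0,3] S   <
  [0,2] PP\NP   <
    [0,1] "heard" : PP
    [1,2] "built" : (PP\NP)\PP
  [2,3] "near" : S\(PP\NP)

PP\NP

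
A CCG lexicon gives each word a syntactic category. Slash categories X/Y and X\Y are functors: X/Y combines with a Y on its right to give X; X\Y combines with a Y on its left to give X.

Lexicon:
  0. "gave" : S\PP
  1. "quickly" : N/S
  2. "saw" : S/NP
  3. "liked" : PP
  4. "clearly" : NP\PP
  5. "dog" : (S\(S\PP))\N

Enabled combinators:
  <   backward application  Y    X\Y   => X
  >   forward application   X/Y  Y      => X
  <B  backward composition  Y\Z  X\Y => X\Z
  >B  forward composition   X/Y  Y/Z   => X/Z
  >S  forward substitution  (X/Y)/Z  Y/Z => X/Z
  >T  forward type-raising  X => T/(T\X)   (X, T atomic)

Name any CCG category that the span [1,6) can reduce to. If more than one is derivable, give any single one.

S\(S\PP)

[0,6] S   <
  [0,1] "gave" : S\PP
  [1,6] S\(S\PP)   <
    [1,5] N   >
      [1,3] N/NP   >B
        [1,2] "quickly" : N/S
        [2,3] "saw" : S/NP
      [3,5] NP   <
        [3,4] "liked" : PP
        [4,5] "clearly" : NP\PP
    [5,6] "dog" : (S\(S\PP))\N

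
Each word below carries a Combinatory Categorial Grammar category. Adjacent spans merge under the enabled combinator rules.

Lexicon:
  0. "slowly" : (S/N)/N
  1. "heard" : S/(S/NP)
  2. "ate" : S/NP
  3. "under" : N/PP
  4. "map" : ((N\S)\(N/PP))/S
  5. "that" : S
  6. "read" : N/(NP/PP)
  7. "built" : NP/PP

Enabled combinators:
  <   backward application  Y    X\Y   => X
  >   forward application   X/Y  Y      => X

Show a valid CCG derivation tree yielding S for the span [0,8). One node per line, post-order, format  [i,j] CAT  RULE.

[0,8] S   >
  [0,6] S/N   >
    [0,1] "slowly" : (S/N)/N
    [1,6] N   <
      [1,3] S   >
        [1,2] "heard" : S/(S/NP)
        [2,3] "ate" : S/NP
      [3,6] N\S   <
        [3,4] "under" : N/PP
        [4,6] (N\S)\(N/PP)   >
          [4,5] "map" : ((N\S)\(N/PP))/S
          [5,6] "that" : S
  [6,8] N   >
    [6,7] "read" : N/(NP/PP)
    [7,8] "built" : NP/PP

[0,1] (S/N)/N  lex  "slowly"
[1,2] S/(S/NP)  lex  "heard"
[2,3] S/NP  lex  "ate"
[1,3] S  >  k=2
[3,4] N/PP  lex  "under"
[4,5] ((N\S)\(N/PP))/S  lex  "map"
[5,6] S  lex  "that"
[4,6] (N\S)\(N/PP)  >  k=5
[3,6] N\S  <  k=4
[1,6] N  <  k=3
[0,6] S/N  >  k=1
[6,7] N/(NP/PP)  lex  "read"
[7,8] NP/PP  lex  "built"
[6,8] N  >  k=7
[0,8] S  >  k=6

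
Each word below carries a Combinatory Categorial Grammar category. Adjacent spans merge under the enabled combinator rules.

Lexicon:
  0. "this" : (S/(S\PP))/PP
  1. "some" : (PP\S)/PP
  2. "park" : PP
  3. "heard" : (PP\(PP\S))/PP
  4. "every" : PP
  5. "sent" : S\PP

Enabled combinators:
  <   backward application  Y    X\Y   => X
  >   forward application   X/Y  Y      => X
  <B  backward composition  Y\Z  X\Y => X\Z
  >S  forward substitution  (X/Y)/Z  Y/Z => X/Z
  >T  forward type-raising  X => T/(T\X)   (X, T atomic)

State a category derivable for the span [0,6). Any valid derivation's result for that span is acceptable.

[0,6] S   >
  [0,5] S/(S\PP)   >
    [0,1] "this" : (S/(S\PP))/PP
    [1,5] PP   <
      [1,3] PP\S   >
        [1,2] "some" : (PP\S)/PP
        [2,3] "park" : PP
      [3,5] PP\(PP\S)   >
        [3,4] "heard" : (PP\(PP\S))/PP
        [4,5] "every" : PP
  [5,6] "sent" : S\PP

S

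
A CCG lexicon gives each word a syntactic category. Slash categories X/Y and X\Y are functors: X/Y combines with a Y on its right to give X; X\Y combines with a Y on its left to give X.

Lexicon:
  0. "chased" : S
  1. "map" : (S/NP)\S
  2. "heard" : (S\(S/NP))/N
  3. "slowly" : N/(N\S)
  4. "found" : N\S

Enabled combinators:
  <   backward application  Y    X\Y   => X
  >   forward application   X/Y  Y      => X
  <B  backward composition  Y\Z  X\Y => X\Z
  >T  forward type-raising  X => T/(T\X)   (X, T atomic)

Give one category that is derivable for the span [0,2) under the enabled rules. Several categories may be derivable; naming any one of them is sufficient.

S/NP

[0,5] S   <
  [0,2] S/NP   <
    [0,1] "chased" : S
    [1,2] "map" : (S/NP)\S
  [2,5] S\(S/NP)   >
    [2,3] "heard" : (S\(S/NP))/N
    [3,5] N   >
      [3,4] "slowly" : N/(N\S)
      [4,5] "found" : N\S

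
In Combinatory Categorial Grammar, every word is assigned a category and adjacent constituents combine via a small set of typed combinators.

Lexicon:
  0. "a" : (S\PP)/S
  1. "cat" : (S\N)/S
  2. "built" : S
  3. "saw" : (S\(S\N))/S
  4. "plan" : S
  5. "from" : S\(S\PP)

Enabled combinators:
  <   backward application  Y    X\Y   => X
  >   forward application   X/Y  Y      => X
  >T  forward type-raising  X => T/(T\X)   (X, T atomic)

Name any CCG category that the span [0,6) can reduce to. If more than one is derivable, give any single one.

S

[0,6] S   <
  [0,5] S\PP   >
    [0,1] "a" : (S\PP)/S
    [1,5] S   <
      [1,3] S\N   >
        [1,2] "cat" : (S\N)/S
        [2,3] "built" : S
      [3,5] S\(S\N)   >
        [3,4] "saw" : (S\(S\N))/S
        [4,5] "plan" : S
  [5,6] "from" : S\(S\PP)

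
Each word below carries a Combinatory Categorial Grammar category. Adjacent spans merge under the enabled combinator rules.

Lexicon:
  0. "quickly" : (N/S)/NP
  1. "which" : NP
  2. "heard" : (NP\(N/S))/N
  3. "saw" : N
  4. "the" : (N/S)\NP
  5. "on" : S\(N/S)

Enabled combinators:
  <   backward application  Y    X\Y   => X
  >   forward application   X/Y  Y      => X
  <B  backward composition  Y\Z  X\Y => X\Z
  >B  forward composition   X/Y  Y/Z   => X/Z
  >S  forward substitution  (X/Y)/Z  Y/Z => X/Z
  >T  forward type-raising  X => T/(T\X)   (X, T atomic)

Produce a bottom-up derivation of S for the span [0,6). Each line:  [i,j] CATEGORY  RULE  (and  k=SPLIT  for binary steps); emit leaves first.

[0,6] S   <
  [0,4] NP   <
    [0,2] N/S   >
      [0,1] "quickly" : (N/S)/NP
      [1,2] "which" : NP
    [2,4] NP\(N/S)   >
      [2,3] "heard" : (NP\(N/S))/N
      [3,4] "saw" : N
  [4,6] S\NP   <B
    [4,5] "the" : (N/S)\NP
    [5,6] "on" : S\(N/S)

[0,1] (N/S)/NP  lex  "quickly"
[1,2] NP  lex  "which"
[0,2] N/S  >  k=1
[2,3] (NP\(N/S))/N  lex  "heard"
[3,4] N  lex  "saw"
[2,4] NP\(N/S)  >  k=3
[0,4] NP  <  k=2
[4,5] (N/S)\NP  lex  "the"
[5,6] S\(N/S)  lex  "on"
[4,6] S\NP  <B  k=5
[0,6] S  <  k=4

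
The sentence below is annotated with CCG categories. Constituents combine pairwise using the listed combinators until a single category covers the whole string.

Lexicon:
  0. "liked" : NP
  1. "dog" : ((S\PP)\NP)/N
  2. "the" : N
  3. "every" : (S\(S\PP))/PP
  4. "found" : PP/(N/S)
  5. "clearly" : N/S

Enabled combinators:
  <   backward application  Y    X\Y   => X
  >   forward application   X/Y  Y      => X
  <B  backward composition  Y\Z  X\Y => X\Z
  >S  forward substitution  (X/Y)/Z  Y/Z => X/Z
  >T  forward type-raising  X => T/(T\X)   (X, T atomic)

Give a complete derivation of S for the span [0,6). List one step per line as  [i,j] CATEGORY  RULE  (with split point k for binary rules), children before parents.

[0,6] S   <
  [0,3] S\PP   <
    [0,1] "liked" : NP
    [1,3] (S\PP)\NP   >
      [1,2] "dog" : ((S\PP)\NP)/N
      [2,3] "the" : N
  [3,6] S\(S\PP)   >
    [3,4] "every" : (S\(S\PP))/PP
    [4,6] PP   >
      [4,5] "found" : PP/(N/S)
      [5,6] "clearly" : N/S

[0,1] NP  lex  "liked"
[1,2] ((S\PP)\NP)/N  lex  "dog"
[2,3] N  lex  "the"
[1,3] (S\PP)\NP  >  k=2
[0,3] S\PP  <  k=1
[3,4] (S\(S\PP))/PP  lex  "every"
[4,5] PP/(N/S)  lex  "found"
[5,6] N/S  lex  "clearly"
[4,6] PP  >  k=5
[3,6] S\(S\PP)  >  k=4
[0,6] S  <  k=3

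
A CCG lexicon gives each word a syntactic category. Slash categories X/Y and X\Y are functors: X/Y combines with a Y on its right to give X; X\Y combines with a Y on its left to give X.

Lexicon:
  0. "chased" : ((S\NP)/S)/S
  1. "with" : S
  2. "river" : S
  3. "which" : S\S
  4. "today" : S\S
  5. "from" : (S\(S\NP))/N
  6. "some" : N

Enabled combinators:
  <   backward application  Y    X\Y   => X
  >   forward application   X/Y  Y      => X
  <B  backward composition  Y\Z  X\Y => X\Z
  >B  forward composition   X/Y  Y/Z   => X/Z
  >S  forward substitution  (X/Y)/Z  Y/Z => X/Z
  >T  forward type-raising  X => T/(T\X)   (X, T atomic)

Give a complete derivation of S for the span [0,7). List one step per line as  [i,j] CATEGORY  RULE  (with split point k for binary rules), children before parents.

[0,1] ((S\NP)/S)/S  lex  "chased"
[1,2] S  lex  "with"
[0,2] (S\NP)/S  >  k=1
[2,3] S  lex  "river"
[0,3] S\NP  >  k=2
[3,4] S\S  lex  "which"
[4,5] S\S  lex  "today"
[3,5] S\S  <B  k=4
[0,5] S\NP  <B  k=3
[5,6] (S\(S\NP))/N  lex  "from"
[6,7] N  lex  "some"
[5,7] S\(S\NP)  >  k=6
[0,7] S  <  k=5

[0,7] S   <
  [0,5] S\NP   <B
    [0,3] S\NP   >
      [0,2] (S\NP)/S   >
        [0,1] "chased" : ((S\NP)/S)/S
        [1,2] "with" : S
      [2,3] "river" : S
    [3,5] S\S   <B
      [3,4] "which" : S\S
      [4,5] "today" : S\S
  [5,7] S\(S\NP)   >
    [5,6] "from" : (S\(S\NP))/N
    [6,7] "some" : N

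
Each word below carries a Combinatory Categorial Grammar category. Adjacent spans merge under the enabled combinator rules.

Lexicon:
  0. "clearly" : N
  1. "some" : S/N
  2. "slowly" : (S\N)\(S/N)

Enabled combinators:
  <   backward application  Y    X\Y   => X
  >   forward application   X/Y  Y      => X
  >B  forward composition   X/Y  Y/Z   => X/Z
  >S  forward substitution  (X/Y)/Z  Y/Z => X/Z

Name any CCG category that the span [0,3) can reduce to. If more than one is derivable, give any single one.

S

[0,3] S   <
  [0,1] "clearly" : N
  [1,3] S\N   <
    [1,2] "some" : S/N
    [2,3] "slowly" : (S\N)\(S/N)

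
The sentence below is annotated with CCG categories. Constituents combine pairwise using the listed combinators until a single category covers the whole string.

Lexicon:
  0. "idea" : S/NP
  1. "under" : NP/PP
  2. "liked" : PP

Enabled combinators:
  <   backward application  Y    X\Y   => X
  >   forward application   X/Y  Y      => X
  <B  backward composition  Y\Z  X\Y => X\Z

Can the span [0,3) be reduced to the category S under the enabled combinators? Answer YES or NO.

YES

[0,3] S   >
  [0,1] "idea" : S/NP
  [1,3] NP   >
    [1,2] "under" : NP/PP
    [2,3] "liked" : PP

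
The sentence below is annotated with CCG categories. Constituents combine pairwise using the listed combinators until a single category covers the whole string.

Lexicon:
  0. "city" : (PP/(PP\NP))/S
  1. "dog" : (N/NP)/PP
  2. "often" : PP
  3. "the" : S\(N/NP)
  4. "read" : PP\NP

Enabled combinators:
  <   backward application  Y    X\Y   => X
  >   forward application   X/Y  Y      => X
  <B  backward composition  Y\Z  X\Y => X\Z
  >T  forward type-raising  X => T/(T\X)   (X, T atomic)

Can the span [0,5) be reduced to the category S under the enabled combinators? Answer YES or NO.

NO

(PP/(PP\NP))/S (N/NP)/PP PP S\(N/NP) PP\NP
CKY chart[0,5] = {N/(N\PP), NP/(NP\PP), PP, PP/(PP\PP), S/(S\PP)}; S ∉ chart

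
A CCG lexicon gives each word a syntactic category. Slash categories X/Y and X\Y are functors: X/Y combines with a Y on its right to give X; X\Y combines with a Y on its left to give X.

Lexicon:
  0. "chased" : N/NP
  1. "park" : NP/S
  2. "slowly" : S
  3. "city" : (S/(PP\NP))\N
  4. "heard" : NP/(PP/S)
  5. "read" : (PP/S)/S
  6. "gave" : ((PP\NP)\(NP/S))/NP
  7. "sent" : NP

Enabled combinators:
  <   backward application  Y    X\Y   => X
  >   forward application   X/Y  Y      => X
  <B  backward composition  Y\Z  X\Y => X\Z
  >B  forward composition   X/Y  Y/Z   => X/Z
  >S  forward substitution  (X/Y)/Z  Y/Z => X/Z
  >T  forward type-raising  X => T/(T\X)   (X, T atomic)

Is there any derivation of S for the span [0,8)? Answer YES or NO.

[0,8] S   >
  [0,4] S/(PP\NP)   <
    [0,3] N   >
      [0,1] "chased" : N/NP
      [1,3] NP   >
        [1,2] "park" : NP/S
        [2,3] "slowly" : S
    [3,4] "city" : (S/(PP\NP))\N
  [4,8] PP\NP   <
    [4,6] NP/S   >B
      [4,5] "heard" : NP/(PP/S)
      [5,6] "read" : (PP/S)/S
    [6,8] (PP\NP)\(NP/S)   >
      [6,7] "gave" : ((PP\NP)\(NP/S))/NP
      [7,8] "sent" : NP

YES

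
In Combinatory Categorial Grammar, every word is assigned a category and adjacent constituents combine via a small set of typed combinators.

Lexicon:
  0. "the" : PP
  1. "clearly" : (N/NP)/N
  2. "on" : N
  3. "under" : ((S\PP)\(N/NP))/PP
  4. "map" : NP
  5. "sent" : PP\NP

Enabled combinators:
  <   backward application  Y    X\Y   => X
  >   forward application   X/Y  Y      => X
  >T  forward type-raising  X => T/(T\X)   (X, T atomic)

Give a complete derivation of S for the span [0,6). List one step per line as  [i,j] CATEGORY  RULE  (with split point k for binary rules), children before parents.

[0,1] PP  lex  "the"
[0,1] S/(S\PP)  >T
[1,2] (N/NP)/N  lex  "clearly"
[2,3] N  lex  "on"
[1,3] N/NP  >  k=2
[3,4] ((S\PP)\(N/NP))/PP  lex  "under"
[4,5] NP  lex  "map"
[5,6] PP\NP  lex  "sent"
[4,6] PP  <  k=5
[3,6] (S\PP)\(N/NP)  >  k=4
[1,6] S\PP  <  k=3
[0,6] S  >  k=1

[0,6] S   >
  [0,1] S/(S\PP)   >T
    [0,1] "the" : PP
  [1,6] S\PP   <
    [1,3] N/NP   >
      [1,2] "clearly" : (N/NP)/N
      [2,3] "on" : N
    [3,6] (S\PP)\(N/NP)   >
      [3,4] "under" : ((S\PP)\(N/NP))/PP
      [4,6] PP   <
        [4,5] "map" : NP
        [5,6] "sent" : PP\NP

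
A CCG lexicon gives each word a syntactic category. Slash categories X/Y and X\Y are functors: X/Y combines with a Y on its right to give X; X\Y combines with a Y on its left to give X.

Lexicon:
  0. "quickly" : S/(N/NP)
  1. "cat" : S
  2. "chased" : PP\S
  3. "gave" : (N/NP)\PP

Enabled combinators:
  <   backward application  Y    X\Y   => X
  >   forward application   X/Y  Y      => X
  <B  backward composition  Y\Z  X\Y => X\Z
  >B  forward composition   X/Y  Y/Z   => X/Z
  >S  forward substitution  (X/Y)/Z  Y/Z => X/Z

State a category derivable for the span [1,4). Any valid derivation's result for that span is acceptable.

[0,4] S   >
  [0,1] "quickly" : S/(N/NP)
  [1,4] N/NP   <
    [1,3] PP   <
      [1,2] "cat" : S
      [2,3] "chased" : PP\S
    [3,4] "gave" : (N/NP)\PP

N/NP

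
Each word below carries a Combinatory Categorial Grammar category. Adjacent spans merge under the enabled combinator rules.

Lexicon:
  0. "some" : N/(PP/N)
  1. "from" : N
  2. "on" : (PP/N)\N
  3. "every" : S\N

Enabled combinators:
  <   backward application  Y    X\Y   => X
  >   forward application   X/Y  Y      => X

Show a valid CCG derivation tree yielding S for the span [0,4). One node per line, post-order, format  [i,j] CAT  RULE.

[0,4] S   <
  [0,3] N   >
    [0,1] "some" : N/(PP/N)
    [1,3] PP/N   <
      [1,2] "from" : N
      [2,3] "on" : (PP/N)\N
  [3,4] "every" : S\N

[0,1] N/(PP/N)  lex  "some"
[1,2] N  lex  "from"
[2,3] (PP/N)\N  lex  "on"
[1,3] PP/N  <  k=2
[0,3] N  >  k=1
[3,4] S\N  lex  "every"
[0,4] S  <  k=3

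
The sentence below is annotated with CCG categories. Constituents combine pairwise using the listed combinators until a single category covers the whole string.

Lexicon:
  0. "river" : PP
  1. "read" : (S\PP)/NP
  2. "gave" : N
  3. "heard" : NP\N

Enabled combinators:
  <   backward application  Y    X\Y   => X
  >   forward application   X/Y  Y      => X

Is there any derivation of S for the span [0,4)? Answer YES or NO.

YES

[0,4] S   <
  [0,1] "river" : PP
  [1,4] S\PP   >
    [1,2] "read" : (S\PP)/NP
    [2,4] NP   <
      [2,3] "gave" : N
      [3,4] "heard" : NP\N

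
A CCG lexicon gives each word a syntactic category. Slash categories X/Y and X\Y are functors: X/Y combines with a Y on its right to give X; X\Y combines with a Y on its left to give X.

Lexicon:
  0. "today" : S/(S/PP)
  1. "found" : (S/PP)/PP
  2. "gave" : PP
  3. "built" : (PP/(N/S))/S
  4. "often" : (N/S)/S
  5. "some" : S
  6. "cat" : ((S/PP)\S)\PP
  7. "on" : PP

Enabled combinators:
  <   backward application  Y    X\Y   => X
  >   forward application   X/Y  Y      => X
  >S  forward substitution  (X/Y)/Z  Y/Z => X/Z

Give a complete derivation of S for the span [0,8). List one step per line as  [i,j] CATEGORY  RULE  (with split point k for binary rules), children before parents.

[0,8] S   >
  [0,7] S/PP   <
    [0,3] S   >
      [0,1] "today" : S/(S/PP)
      [1,3] S/PP   >
        [1,2] "found" : (S/PP)/PP
        [2,3] "gave" : PP
    [3,7] (S/PP)\S   <
      [3,6] PP   >
        [3,5] PP/S   >S
          [3,4] "built" : (PP/(N/S))/S
          [4,5] "often" : (N/S)/S
        [5,6] "some" : S
      [6,7] "cat" : ((S/PP)\S)\PP
  [7,8] "on" : PP

[0,1] S/(S/PP)  lex  "today"
[1,2] (S/PP)/PP  lex  "found"
[2,3] PP  lex  "gave"
[1,3] S/PP  >  k=2
[0,3] S  >  k=1
[3,4] (PP/(N/S))/S  lex  "built"
[4,5] (N/S)/S  lex  "often"
[3,5] PP/S  >S  k=4
[5,6] S  lex  "some"
[3,6] PP  >  k=5
[6,7] ((S/PP)\S)\PP  lex  "cat"
[3,7] (S/PP)\S  <  k=6
[0,7] S/PP  <  k=3
[7,8] PP  lex  "on"
[0,8] S  >  k=7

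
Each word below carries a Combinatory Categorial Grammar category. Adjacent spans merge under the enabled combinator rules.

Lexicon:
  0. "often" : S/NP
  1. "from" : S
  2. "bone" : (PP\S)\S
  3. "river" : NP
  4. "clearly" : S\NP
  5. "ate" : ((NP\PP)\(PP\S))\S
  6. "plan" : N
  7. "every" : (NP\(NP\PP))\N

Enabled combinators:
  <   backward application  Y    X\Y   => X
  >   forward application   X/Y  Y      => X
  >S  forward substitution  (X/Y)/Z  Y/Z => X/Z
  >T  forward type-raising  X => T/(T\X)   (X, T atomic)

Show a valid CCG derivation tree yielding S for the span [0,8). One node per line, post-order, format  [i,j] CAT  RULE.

[0,8] S   >
  [0,1] "often" : S/NP
  [1,8] NP   <
    [1,6] NP\PP   <
      [1,3] PP\S   <
        [1,2] "from" : S
        [2,3] "bone" : (PP\S)\S
      [3,6] (NP\PP)\(PP\S)   <
        [3,5] S   >
          [3,4] S/(S\NP)   >T
            [3,4] "river" : NP
          [4,5] "clearly" : S\NP
        [5,6] "ate" : ((NP\PP)\(PP\S))\S
    [6,8] NP\(NP\PP)   <
      [6,7] "plan" : N
      [7,8] "every" : (NP\(NP\PP))\N

[0,1] S/NP  lex  "often"
[1,2] S  lex  "from"
[2,3] (PP\S)\S  lex  "bone"
[1,3] PP\S  <  k=2
[3,4] NP  lex  "river"
[3,4] S/(S\NP)  >T
[4,5] S\NP  lex  "clearly"
[3,5] S  >  k=4
[5,6] ((NP\PP)\(PP\S))\S  lex  "ate"
[3,6] (NP\PP)\(PP\S)  <  k=5
[1,6] NP\PP  <  k=3
[6,7] N  lex  "plan"
[7,8] (NP\(NP\PP))\N  lex  "every"
[6,8] NP\(NP\PP)  <  k=7
[1,8] NP  <  k=6
[0,8] S  >  k=1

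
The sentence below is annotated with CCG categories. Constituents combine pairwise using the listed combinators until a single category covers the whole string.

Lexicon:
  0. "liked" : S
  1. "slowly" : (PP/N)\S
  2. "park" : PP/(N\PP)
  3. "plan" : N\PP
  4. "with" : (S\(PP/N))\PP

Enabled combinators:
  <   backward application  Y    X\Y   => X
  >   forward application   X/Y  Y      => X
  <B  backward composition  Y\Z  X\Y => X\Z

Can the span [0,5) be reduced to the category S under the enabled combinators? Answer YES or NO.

[0,5] S   <
  [0,2] PP/N   <
    [0,1] "liked" : S
    [1,2] "slowly" : (PP/N)\S
  [2,5] S\(PP/N)   <
    [2,4] PP   >
      [2,3] "park" : PP/(N\PP)
      [3,4] "plan" : N\PP
    [4,5] "with" : (S\(PP/N))\PP

YES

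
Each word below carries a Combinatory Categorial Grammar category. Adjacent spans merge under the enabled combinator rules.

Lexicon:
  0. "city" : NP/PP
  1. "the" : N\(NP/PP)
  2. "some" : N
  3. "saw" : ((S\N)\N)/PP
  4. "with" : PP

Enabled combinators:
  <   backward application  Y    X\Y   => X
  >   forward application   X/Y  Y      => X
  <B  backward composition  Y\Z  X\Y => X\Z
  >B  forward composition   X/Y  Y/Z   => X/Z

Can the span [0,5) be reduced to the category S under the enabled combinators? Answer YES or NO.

[0,5] S   <
  [0,2] N   <
    [0,1] "city" : NP/PP
    [1,2] "the" : N\(NP/PP)
  [2,5] S\N   <
    [2,3] "some" : N
    [3,5] (S\N)\N   >
      [3,4] "saw" : ((S\N)\N)/PP
      [4,5] "with" : PP

YES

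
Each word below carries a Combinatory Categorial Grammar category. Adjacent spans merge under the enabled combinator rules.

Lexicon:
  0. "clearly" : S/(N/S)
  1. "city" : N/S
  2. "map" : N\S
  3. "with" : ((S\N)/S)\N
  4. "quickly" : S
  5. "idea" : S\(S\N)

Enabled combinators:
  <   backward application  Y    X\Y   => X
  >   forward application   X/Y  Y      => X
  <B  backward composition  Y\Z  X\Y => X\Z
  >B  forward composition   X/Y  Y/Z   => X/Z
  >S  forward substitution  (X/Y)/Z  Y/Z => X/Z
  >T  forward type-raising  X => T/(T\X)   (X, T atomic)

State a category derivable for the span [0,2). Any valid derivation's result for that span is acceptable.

[0,6] S   <
  [0,5] S\N   >
    [0,4] (S\N)/S   <
      [0,3] N   <
        [0,2] S   >
          [0,1] "clearly" : S/(N/S)
          [1,2] "city" : N/S
        [2,3] "map" : N\S
      [3,4] "with" : ((S\N)/S)\N
    [4,5] "quickly" : S
  [5,6] "idea" : S\(S\N)

S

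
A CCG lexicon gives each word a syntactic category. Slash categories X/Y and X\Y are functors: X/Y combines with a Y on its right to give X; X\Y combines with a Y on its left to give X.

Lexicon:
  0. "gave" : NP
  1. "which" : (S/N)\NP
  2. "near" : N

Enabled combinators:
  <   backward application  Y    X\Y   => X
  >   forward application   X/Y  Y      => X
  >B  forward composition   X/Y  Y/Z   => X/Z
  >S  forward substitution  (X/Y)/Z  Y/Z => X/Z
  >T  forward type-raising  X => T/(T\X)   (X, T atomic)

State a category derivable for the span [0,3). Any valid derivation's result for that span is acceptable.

[0,3] S   >
  [0,2] S/N   <
    [0,1] "gave" : NP
    [1,2] "which" : (S/N)\NP
  [2,3] "near" : N

S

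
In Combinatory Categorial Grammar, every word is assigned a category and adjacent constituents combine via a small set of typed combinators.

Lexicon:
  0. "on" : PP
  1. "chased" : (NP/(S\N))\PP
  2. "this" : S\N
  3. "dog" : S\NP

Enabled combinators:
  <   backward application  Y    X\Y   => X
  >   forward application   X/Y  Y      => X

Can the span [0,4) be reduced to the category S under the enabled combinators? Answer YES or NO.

[0,4] S   <
  [0,3] NP   >
    [0,2] NP/(S\N)   <
      [0,1] "on" : PP
      [1,2] "chased" : (NP/(S\N))\PP
    [2,3] "this" : S\N
  [3,4] "dog" : S\NP

YES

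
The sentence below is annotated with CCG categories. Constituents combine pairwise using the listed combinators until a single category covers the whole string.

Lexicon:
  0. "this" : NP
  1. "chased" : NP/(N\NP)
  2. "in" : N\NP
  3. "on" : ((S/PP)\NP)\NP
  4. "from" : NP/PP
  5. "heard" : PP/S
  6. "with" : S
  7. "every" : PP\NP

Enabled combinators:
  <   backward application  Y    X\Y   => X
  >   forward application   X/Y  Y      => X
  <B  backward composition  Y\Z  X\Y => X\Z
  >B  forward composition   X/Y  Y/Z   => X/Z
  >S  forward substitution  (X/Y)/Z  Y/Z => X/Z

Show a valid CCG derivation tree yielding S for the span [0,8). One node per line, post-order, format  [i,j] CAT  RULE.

[0,8] S   >
  [0,4] S/PP   <
    [0,1] "this" : NP
    [1,4] (S/PP)\NP   <
      [1,3] NP   >
        [1,2] "chased" : NP/(N\NP)
        [2,3] "in" : N\NP
      [3,4] "on" : ((S/PP)\NP)\NP
  [4,8] PP   <
    [4,7] NP   >
      [4,6] NP/S   >B
        [4,5] "from" : NP/PP
        [5,6] "heard" : PP/S
      [6,7] "with" : S
    [7,8] "every" : PP\NP

[0,1] NP  lex  "this"
[1,2] NP/(N\NP)  lex  "chased"
[2,3] N\NP  lex  "in"
[1,3] NP  >  k=2
[3,4] ((S/PP)\NP)\NP  lex  "on"
[1,4] (S/PP)\NP  <  k=3
[0,4] S/PP  <  k=1
[4,5] NP/PP  lex  "from"
[5,6] PP/S  lex  "heard"
[4,6] NP/S  >B  k=5
[6,7] S  lex  "with"
[4,7] NP  >  k=6
[7,8] PP\NP  lex  "every"
[4,8] PP  <  k=7
[0,8] S  >  k=4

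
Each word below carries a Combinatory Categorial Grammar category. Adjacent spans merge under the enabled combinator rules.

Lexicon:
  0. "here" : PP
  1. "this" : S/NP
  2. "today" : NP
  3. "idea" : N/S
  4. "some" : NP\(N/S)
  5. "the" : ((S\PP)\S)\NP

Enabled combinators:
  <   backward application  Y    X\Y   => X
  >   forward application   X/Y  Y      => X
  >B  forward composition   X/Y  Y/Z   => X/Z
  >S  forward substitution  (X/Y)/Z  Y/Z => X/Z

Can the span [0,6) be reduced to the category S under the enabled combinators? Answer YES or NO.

[0,6] S   <
  [0,1] "here" : PP
  [1,6] S\PP   <
    [1,3] S   >
      [1,2] "this" : S/NP
      [2,3] "today" : NP
    [3,6] (S\PP)\S   <
      [3,5] NP   <
        [3,4] "idea" : N/S
        [4,5] "some" : NP\(N/S)
      [5,6] "the" : ((S\PP)\S)\NP

YES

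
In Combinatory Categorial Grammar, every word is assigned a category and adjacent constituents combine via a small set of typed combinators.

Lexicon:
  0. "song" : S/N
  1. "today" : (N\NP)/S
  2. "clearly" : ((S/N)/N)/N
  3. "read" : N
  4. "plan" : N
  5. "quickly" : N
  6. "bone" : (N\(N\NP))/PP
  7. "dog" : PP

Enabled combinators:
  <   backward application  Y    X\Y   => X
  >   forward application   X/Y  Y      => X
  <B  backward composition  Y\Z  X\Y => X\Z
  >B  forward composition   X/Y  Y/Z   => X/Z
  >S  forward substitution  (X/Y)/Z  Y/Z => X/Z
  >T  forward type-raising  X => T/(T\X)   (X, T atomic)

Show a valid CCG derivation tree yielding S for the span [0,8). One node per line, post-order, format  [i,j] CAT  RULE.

[0,1] S/N  lex  "song"
[1,2] (N\NP)/S  lex  "today"
[2,3] ((S/N)/N)/N  lex  "clearly"
[3,4] N  lex  "read"
[2,4] (S/N)/N  >  k=3
[4,5] N  lex  "plan"
[2,5] S/N  >  k=4
[5,6] N  lex  "quickly"
[2,6] S  >  k=5
[1,6] N\NP  >  k=2
[6,7] (N\(N\NP))/PP  lex  "bone"
[7,8] PP  lex  "dog"
[6,8] N\(N\NP)  >  k=7
[1,8] N  <  k=6
[0,8] S  >  k=1

[0,8] S   >
  [0,1] "song" : S/N
  [1,8] N   <
    [1,6] N\NP   >
      [1,2] "today" : (N\NP)/S
      [2,6] S   >
        [2,5] S/N   >
          [2,4] (S/N)/N   >
            [2,3] "clearly" : ((S/N)/N)/N
            [3,4] "read" : N
          [4,5] "plan" : N
        [5,6] "quickly" : N
    [6,8] N\(N\NP)   >
      [6,7] "bone" : (N\(N\NP))/PP
      [7,8] "dog" : PP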